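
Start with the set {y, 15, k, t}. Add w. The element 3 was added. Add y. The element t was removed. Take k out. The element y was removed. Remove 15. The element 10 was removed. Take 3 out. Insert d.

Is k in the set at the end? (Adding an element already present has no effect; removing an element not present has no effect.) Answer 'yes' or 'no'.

Answer: no

Derivation:
Tracking the set through each operation:
Start: {15, k, t, y}
Event 1 (add w): added. Set: {15, k, t, w, y}
Event 2 (add 3): added. Set: {15, 3, k, t, w, y}
Event 3 (add y): already present, no change. Set: {15, 3, k, t, w, y}
Event 4 (remove t): removed. Set: {15, 3, k, w, y}
Event 5 (remove k): removed. Set: {15, 3, w, y}
Event 6 (remove y): removed. Set: {15, 3, w}
Event 7 (remove 15): removed. Set: {3, w}
Event 8 (remove 10): not present, no change. Set: {3, w}
Event 9 (remove 3): removed. Set: {w}
Event 10 (add d): added. Set: {d, w}

Final set: {d, w} (size 2)
k is NOT in the final set.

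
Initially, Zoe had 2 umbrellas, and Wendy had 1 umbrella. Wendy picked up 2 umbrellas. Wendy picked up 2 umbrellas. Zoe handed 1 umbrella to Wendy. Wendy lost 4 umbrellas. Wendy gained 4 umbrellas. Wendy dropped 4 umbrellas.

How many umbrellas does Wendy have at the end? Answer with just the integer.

Tracking counts step by step:
Start: Zoe=2, Wendy=1
Event 1 (Wendy +2): Wendy: 1 -> 3. State: Zoe=2, Wendy=3
Event 2 (Wendy +2): Wendy: 3 -> 5. State: Zoe=2, Wendy=5
Event 3 (Zoe -> Wendy, 1): Zoe: 2 -> 1, Wendy: 5 -> 6. State: Zoe=1, Wendy=6
Event 4 (Wendy -4): Wendy: 6 -> 2. State: Zoe=1, Wendy=2
Event 5 (Wendy +4): Wendy: 2 -> 6. State: Zoe=1, Wendy=6
Event 6 (Wendy -4): Wendy: 6 -> 2. State: Zoe=1, Wendy=2

Wendy's final count: 2

Answer: 2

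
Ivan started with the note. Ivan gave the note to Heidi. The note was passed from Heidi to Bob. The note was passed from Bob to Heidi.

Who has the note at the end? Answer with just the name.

Answer: Heidi

Derivation:
Tracking the note through each event:
Start: Ivan has the note.
After event 1: Heidi has the note.
After event 2: Bob has the note.
After event 3: Heidi has the note.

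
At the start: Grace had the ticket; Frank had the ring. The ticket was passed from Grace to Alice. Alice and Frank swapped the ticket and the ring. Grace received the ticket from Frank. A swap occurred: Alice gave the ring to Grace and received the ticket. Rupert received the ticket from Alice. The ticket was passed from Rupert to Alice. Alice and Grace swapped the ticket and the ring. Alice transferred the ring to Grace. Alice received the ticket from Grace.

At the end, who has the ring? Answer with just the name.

Tracking all object holders:
Start: ticket:Grace, ring:Frank
Event 1 (give ticket: Grace -> Alice). State: ticket:Alice, ring:Frank
Event 2 (swap ticket<->ring: now ticket:Frank, ring:Alice). State: ticket:Frank, ring:Alice
Event 3 (give ticket: Frank -> Grace). State: ticket:Grace, ring:Alice
Event 4 (swap ring<->ticket: now ring:Grace, ticket:Alice). State: ticket:Alice, ring:Grace
Event 5 (give ticket: Alice -> Rupert). State: ticket:Rupert, ring:Grace
Event 6 (give ticket: Rupert -> Alice). State: ticket:Alice, ring:Grace
Event 7 (swap ticket<->ring: now ticket:Grace, ring:Alice). State: ticket:Grace, ring:Alice
Event 8 (give ring: Alice -> Grace). State: ticket:Grace, ring:Grace
Event 9 (give ticket: Grace -> Alice). State: ticket:Alice, ring:Grace

Final state: ticket:Alice, ring:Grace
The ring is held by Grace.

Answer: Grace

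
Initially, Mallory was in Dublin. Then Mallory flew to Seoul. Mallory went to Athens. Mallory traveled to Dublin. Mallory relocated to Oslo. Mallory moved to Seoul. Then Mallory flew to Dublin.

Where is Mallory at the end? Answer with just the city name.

Tracking Mallory's location:
Start: Mallory is in Dublin.
After move 1: Dublin -> Seoul. Mallory is in Seoul.
After move 2: Seoul -> Athens. Mallory is in Athens.
After move 3: Athens -> Dublin. Mallory is in Dublin.
After move 4: Dublin -> Oslo. Mallory is in Oslo.
After move 5: Oslo -> Seoul. Mallory is in Seoul.
After move 6: Seoul -> Dublin. Mallory is in Dublin.

Answer: Dublin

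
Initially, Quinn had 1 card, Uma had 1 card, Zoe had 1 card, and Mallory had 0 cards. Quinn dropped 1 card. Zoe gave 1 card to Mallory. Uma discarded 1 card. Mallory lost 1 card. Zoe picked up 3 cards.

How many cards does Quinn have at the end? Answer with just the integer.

Answer: 0

Derivation:
Tracking counts step by step:
Start: Quinn=1, Uma=1, Zoe=1, Mallory=0
Event 1 (Quinn -1): Quinn: 1 -> 0. State: Quinn=0, Uma=1, Zoe=1, Mallory=0
Event 2 (Zoe -> Mallory, 1): Zoe: 1 -> 0, Mallory: 0 -> 1. State: Quinn=0, Uma=1, Zoe=0, Mallory=1
Event 3 (Uma -1): Uma: 1 -> 0. State: Quinn=0, Uma=0, Zoe=0, Mallory=1
Event 4 (Mallory -1): Mallory: 1 -> 0. State: Quinn=0, Uma=0, Zoe=0, Mallory=0
Event 5 (Zoe +3): Zoe: 0 -> 3. State: Quinn=0, Uma=0, Zoe=3, Mallory=0

Quinn's final count: 0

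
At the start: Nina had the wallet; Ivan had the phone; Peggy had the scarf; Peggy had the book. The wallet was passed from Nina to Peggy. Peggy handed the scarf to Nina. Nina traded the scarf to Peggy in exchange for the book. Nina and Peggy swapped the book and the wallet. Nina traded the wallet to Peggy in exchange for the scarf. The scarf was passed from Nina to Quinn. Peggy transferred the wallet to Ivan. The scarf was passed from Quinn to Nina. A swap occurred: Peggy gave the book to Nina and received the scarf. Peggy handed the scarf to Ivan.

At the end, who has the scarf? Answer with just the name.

Answer: Ivan

Derivation:
Tracking all object holders:
Start: wallet:Nina, phone:Ivan, scarf:Peggy, book:Peggy
Event 1 (give wallet: Nina -> Peggy). State: wallet:Peggy, phone:Ivan, scarf:Peggy, book:Peggy
Event 2 (give scarf: Peggy -> Nina). State: wallet:Peggy, phone:Ivan, scarf:Nina, book:Peggy
Event 3 (swap scarf<->book: now scarf:Peggy, book:Nina). State: wallet:Peggy, phone:Ivan, scarf:Peggy, book:Nina
Event 4 (swap book<->wallet: now book:Peggy, wallet:Nina). State: wallet:Nina, phone:Ivan, scarf:Peggy, book:Peggy
Event 5 (swap wallet<->scarf: now wallet:Peggy, scarf:Nina). State: wallet:Peggy, phone:Ivan, scarf:Nina, book:Peggy
Event 6 (give scarf: Nina -> Quinn). State: wallet:Peggy, phone:Ivan, scarf:Quinn, book:Peggy
Event 7 (give wallet: Peggy -> Ivan). State: wallet:Ivan, phone:Ivan, scarf:Quinn, book:Peggy
Event 8 (give scarf: Quinn -> Nina). State: wallet:Ivan, phone:Ivan, scarf:Nina, book:Peggy
Event 9 (swap book<->scarf: now book:Nina, scarf:Peggy). State: wallet:Ivan, phone:Ivan, scarf:Peggy, book:Nina
Event 10 (give scarf: Peggy -> Ivan). State: wallet:Ivan, phone:Ivan, scarf:Ivan, book:Nina

Final state: wallet:Ivan, phone:Ivan, scarf:Ivan, book:Nina
The scarf is held by Ivan.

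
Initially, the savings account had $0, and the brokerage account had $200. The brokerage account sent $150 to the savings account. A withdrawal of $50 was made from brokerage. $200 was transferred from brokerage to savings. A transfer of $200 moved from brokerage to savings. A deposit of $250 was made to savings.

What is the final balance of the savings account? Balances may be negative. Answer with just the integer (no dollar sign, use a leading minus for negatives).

Tracking account balances step by step:
Start: savings=0, brokerage=200
Event 1 (transfer 150 brokerage -> savings): brokerage: 200 - 150 = 50, savings: 0 + 150 = 150. Balances: savings=150, brokerage=50
Event 2 (withdraw 50 from brokerage): brokerage: 50 - 50 = 0. Balances: savings=150, brokerage=0
Event 3 (transfer 200 brokerage -> savings): brokerage: 0 - 200 = -200, savings: 150 + 200 = 350. Balances: savings=350, brokerage=-200
Event 4 (transfer 200 brokerage -> savings): brokerage: -200 - 200 = -400, savings: 350 + 200 = 550. Balances: savings=550, brokerage=-400
Event 5 (deposit 250 to savings): savings: 550 + 250 = 800. Balances: savings=800, brokerage=-400

Final balance of savings: 800

Answer: 800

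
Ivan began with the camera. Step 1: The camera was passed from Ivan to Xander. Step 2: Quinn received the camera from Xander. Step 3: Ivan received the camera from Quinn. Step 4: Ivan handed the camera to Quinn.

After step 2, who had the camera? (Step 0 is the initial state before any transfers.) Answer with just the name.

Tracking the camera holder through step 2:
After step 0 (start): Ivan
After step 1: Xander
After step 2: Quinn

At step 2, the holder is Quinn.

Answer: Quinn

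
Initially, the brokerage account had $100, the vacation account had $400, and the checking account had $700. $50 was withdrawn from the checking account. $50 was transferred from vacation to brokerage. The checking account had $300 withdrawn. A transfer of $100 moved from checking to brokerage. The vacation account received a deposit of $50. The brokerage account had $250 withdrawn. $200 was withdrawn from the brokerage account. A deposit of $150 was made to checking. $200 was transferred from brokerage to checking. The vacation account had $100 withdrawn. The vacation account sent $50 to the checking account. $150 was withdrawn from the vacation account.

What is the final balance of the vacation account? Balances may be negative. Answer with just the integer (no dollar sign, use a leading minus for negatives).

Answer: 100

Derivation:
Tracking account balances step by step:
Start: brokerage=100, vacation=400, checking=700
Event 1 (withdraw 50 from checking): checking: 700 - 50 = 650. Balances: brokerage=100, vacation=400, checking=650
Event 2 (transfer 50 vacation -> brokerage): vacation: 400 - 50 = 350, brokerage: 100 + 50 = 150. Balances: brokerage=150, vacation=350, checking=650
Event 3 (withdraw 300 from checking): checking: 650 - 300 = 350. Balances: brokerage=150, vacation=350, checking=350
Event 4 (transfer 100 checking -> brokerage): checking: 350 - 100 = 250, brokerage: 150 + 100 = 250. Balances: brokerage=250, vacation=350, checking=250
Event 5 (deposit 50 to vacation): vacation: 350 + 50 = 400. Balances: brokerage=250, vacation=400, checking=250
Event 6 (withdraw 250 from brokerage): brokerage: 250 - 250 = 0. Balances: brokerage=0, vacation=400, checking=250
Event 7 (withdraw 200 from brokerage): brokerage: 0 - 200 = -200. Balances: brokerage=-200, vacation=400, checking=250
Event 8 (deposit 150 to checking): checking: 250 + 150 = 400. Balances: brokerage=-200, vacation=400, checking=400
Event 9 (transfer 200 brokerage -> checking): brokerage: -200 - 200 = -400, checking: 400 + 200 = 600. Balances: brokerage=-400, vacation=400, checking=600
Event 10 (withdraw 100 from vacation): vacation: 400 - 100 = 300. Balances: brokerage=-400, vacation=300, checking=600
Event 11 (transfer 50 vacation -> checking): vacation: 300 - 50 = 250, checking: 600 + 50 = 650. Balances: brokerage=-400, vacation=250, checking=650
Event 12 (withdraw 150 from vacation): vacation: 250 - 150 = 100. Balances: brokerage=-400, vacation=100, checking=650

Final balance of vacation: 100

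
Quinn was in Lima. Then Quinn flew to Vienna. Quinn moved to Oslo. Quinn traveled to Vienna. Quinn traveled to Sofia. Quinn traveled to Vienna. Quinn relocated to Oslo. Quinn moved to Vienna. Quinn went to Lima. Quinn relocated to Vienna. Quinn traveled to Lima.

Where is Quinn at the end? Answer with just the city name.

Answer: Lima

Derivation:
Tracking Quinn's location:
Start: Quinn is in Lima.
After move 1: Lima -> Vienna. Quinn is in Vienna.
After move 2: Vienna -> Oslo. Quinn is in Oslo.
After move 3: Oslo -> Vienna. Quinn is in Vienna.
After move 4: Vienna -> Sofia. Quinn is in Sofia.
After move 5: Sofia -> Vienna. Quinn is in Vienna.
After move 6: Vienna -> Oslo. Quinn is in Oslo.
After move 7: Oslo -> Vienna. Quinn is in Vienna.
After move 8: Vienna -> Lima. Quinn is in Lima.
After move 9: Lima -> Vienna. Quinn is in Vienna.
After move 10: Vienna -> Lima. Quinn is in Lima.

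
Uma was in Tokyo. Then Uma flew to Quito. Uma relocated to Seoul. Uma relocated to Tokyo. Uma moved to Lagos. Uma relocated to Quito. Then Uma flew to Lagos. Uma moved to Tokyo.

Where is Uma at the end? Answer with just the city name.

Tracking Uma's location:
Start: Uma is in Tokyo.
After move 1: Tokyo -> Quito. Uma is in Quito.
After move 2: Quito -> Seoul. Uma is in Seoul.
After move 3: Seoul -> Tokyo. Uma is in Tokyo.
After move 4: Tokyo -> Lagos. Uma is in Lagos.
After move 5: Lagos -> Quito. Uma is in Quito.
After move 6: Quito -> Lagos. Uma is in Lagos.
After move 7: Lagos -> Tokyo. Uma is in Tokyo.

Answer: Tokyo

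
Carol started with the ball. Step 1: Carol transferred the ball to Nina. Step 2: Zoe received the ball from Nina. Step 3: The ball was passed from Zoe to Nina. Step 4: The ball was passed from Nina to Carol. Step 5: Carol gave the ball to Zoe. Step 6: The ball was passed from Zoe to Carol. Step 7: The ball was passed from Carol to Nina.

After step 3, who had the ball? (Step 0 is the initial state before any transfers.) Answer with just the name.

Answer: Nina

Derivation:
Tracking the ball holder through step 3:
After step 0 (start): Carol
After step 1: Nina
After step 2: Zoe
After step 3: Nina

At step 3, the holder is Nina.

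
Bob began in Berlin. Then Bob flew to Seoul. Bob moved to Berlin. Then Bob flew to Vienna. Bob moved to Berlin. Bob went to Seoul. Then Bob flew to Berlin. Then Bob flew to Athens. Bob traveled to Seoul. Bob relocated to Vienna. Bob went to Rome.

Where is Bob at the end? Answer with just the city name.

Answer: Rome

Derivation:
Tracking Bob's location:
Start: Bob is in Berlin.
After move 1: Berlin -> Seoul. Bob is in Seoul.
After move 2: Seoul -> Berlin. Bob is in Berlin.
After move 3: Berlin -> Vienna. Bob is in Vienna.
After move 4: Vienna -> Berlin. Bob is in Berlin.
After move 5: Berlin -> Seoul. Bob is in Seoul.
After move 6: Seoul -> Berlin. Bob is in Berlin.
After move 7: Berlin -> Athens. Bob is in Athens.
After move 8: Athens -> Seoul. Bob is in Seoul.
After move 9: Seoul -> Vienna. Bob is in Vienna.
After move 10: Vienna -> Rome. Bob is in Rome.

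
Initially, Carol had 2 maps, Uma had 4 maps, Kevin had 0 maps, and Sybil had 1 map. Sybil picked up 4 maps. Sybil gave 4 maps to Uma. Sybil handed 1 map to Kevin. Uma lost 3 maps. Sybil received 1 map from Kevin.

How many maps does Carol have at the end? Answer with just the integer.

Tracking counts step by step:
Start: Carol=2, Uma=4, Kevin=0, Sybil=1
Event 1 (Sybil +4): Sybil: 1 -> 5. State: Carol=2, Uma=4, Kevin=0, Sybil=5
Event 2 (Sybil -> Uma, 4): Sybil: 5 -> 1, Uma: 4 -> 8. State: Carol=2, Uma=8, Kevin=0, Sybil=1
Event 3 (Sybil -> Kevin, 1): Sybil: 1 -> 0, Kevin: 0 -> 1. State: Carol=2, Uma=8, Kevin=1, Sybil=0
Event 4 (Uma -3): Uma: 8 -> 5. State: Carol=2, Uma=5, Kevin=1, Sybil=0
Event 5 (Kevin -> Sybil, 1): Kevin: 1 -> 0, Sybil: 0 -> 1. State: Carol=2, Uma=5, Kevin=0, Sybil=1

Carol's final count: 2

Answer: 2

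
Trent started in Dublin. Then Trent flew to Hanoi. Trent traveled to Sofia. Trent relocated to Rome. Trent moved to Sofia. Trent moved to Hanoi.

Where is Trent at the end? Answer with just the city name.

Tracking Trent's location:
Start: Trent is in Dublin.
After move 1: Dublin -> Hanoi. Trent is in Hanoi.
After move 2: Hanoi -> Sofia. Trent is in Sofia.
After move 3: Sofia -> Rome. Trent is in Rome.
After move 4: Rome -> Sofia. Trent is in Sofia.
After move 5: Sofia -> Hanoi. Trent is in Hanoi.

Answer: Hanoi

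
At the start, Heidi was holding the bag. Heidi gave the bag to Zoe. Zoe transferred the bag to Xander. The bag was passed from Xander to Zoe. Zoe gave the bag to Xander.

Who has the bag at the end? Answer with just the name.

Answer: Xander

Derivation:
Tracking the bag through each event:
Start: Heidi has the bag.
After event 1: Zoe has the bag.
After event 2: Xander has the bag.
After event 3: Zoe has the bag.
After event 4: Xander has the bag.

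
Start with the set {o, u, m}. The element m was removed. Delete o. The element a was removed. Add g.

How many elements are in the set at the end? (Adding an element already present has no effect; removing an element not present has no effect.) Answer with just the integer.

Answer: 2

Derivation:
Tracking the set through each operation:
Start: {m, o, u}
Event 1 (remove m): removed. Set: {o, u}
Event 2 (remove o): removed. Set: {u}
Event 3 (remove a): not present, no change. Set: {u}
Event 4 (add g): added. Set: {g, u}

Final set: {g, u} (size 2)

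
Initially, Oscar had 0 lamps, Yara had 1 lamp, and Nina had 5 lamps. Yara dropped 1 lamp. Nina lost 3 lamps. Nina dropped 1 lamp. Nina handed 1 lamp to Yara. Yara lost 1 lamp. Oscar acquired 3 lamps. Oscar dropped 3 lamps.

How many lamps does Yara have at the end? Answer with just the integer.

Answer: 0

Derivation:
Tracking counts step by step:
Start: Oscar=0, Yara=1, Nina=5
Event 1 (Yara -1): Yara: 1 -> 0. State: Oscar=0, Yara=0, Nina=5
Event 2 (Nina -3): Nina: 5 -> 2. State: Oscar=0, Yara=0, Nina=2
Event 3 (Nina -1): Nina: 2 -> 1. State: Oscar=0, Yara=0, Nina=1
Event 4 (Nina -> Yara, 1): Nina: 1 -> 0, Yara: 0 -> 1. State: Oscar=0, Yara=1, Nina=0
Event 5 (Yara -1): Yara: 1 -> 0. State: Oscar=0, Yara=0, Nina=0
Event 6 (Oscar +3): Oscar: 0 -> 3. State: Oscar=3, Yara=0, Nina=0
Event 7 (Oscar -3): Oscar: 3 -> 0. State: Oscar=0, Yara=0, Nina=0

Yara's final count: 0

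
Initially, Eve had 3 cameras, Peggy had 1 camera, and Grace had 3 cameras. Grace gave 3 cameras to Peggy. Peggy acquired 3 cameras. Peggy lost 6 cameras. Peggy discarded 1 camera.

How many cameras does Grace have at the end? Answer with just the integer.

Tracking counts step by step:
Start: Eve=3, Peggy=1, Grace=3
Event 1 (Grace -> Peggy, 3): Grace: 3 -> 0, Peggy: 1 -> 4. State: Eve=3, Peggy=4, Grace=0
Event 2 (Peggy +3): Peggy: 4 -> 7. State: Eve=3, Peggy=7, Grace=0
Event 3 (Peggy -6): Peggy: 7 -> 1. State: Eve=3, Peggy=1, Grace=0
Event 4 (Peggy -1): Peggy: 1 -> 0. State: Eve=3, Peggy=0, Grace=0

Grace's final count: 0

Answer: 0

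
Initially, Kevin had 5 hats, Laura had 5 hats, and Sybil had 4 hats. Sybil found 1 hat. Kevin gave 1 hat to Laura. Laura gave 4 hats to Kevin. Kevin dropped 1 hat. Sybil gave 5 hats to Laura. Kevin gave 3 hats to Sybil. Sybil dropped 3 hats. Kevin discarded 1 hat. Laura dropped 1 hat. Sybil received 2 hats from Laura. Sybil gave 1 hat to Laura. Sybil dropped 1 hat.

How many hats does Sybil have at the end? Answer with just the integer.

Answer: 0

Derivation:
Tracking counts step by step:
Start: Kevin=5, Laura=5, Sybil=4
Event 1 (Sybil +1): Sybil: 4 -> 5. State: Kevin=5, Laura=5, Sybil=5
Event 2 (Kevin -> Laura, 1): Kevin: 5 -> 4, Laura: 5 -> 6. State: Kevin=4, Laura=6, Sybil=5
Event 3 (Laura -> Kevin, 4): Laura: 6 -> 2, Kevin: 4 -> 8. State: Kevin=8, Laura=2, Sybil=5
Event 4 (Kevin -1): Kevin: 8 -> 7. State: Kevin=7, Laura=2, Sybil=5
Event 5 (Sybil -> Laura, 5): Sybil: 5 -> 0, Laura: 2 -> 7. State: Kevin=7, Laura=7, Sybil=0
Event 6 (Kevin -> Sybil, 3): Kevin: 7 -> 4, Sybil: 0 -> 3. State: Kevin=4, Laura=7, Sybil=3
Event 7 (Sybil -3): Sybil: 3 -> 0. State: Kevin=4, Laura=7, Sybil=0
Event 8 (Kevin -1): Kevin: 4 -> 3. State: Kevin=3, Laura=7, Sybil=0
Event 9 (Laura -1): Laura: 7 -> 6. State: Kevin=3, Laura=6, Sybil=0
Event 10 (Laura -> Sybil, 2): Laura: 6 -> 4, Sybil: 0 -> 2. State: Kevin=3, Laura=4, Sybil=2
Event 11 (Sybil -> Laura, 1): Sybil: 2 -> 1, Laura: 4 -> 5. State: Kevin=3, Laura=5, Sybil=1
Event 12 (Sybil -1): Sybil: 1 -> 0. State: Kevin=3, Laura=5, Sybil=0

Sybil's final count: 0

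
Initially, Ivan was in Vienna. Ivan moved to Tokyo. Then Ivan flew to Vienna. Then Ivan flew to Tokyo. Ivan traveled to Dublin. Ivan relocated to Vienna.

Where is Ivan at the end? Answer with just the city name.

Answer: Vienna

Derivation:
Tracking Ivan's location:
Start: Ivan is in Vienna.
After move 1: Vienna -> Tokyo. Ivan is in Tokyo.
After move 2: Tokyo -> Vienna. Ivan is in Vienna.
After move 3: Vienna -> Tokyo. Ivan is in Tokyo.
After move 4: Tokyo -> Dublin. Ivan is in Dublin.
After move 5: Dublin -> Vienna. Ivan is in Vienna.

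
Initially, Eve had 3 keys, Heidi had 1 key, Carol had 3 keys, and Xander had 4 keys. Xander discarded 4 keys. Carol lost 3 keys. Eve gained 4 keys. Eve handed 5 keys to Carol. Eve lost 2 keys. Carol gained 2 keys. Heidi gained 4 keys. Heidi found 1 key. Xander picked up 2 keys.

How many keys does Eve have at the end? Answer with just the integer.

Tracking counts step by step:
Start: Eve=3, Heidi=1, Carol=3, Xander=4
Event 1 (Xander -4): Xander: 4 -> 0. State: Eve=3, Heidi=1, Carol=3, Xander=0
Event 2 (Carol -3): Carol: 3 -> 0. State: Eve=3, Heidi=1, Carol=0, Xander=0
Event 3 (Eve +4): Eve: 3 -> 7. State: Eve=7, Heidi=1, Carol=0, Xander=0
Event 4 (Eve -> Carol, 5): Eve: 7 -> 2, Carol: 0 -> 5. State: Eve=2, Heidi=1, Carol=5, Xander=0
Event 5 (Eve -2): Eve: 2 -> 0. State: Eve=0, Heidi=1, Carol=5, Xander=0
Event 6 (Carol +2): Carol: 5 -> 7. State: Eve=0, Heidi=1, Carol=7, Xander=0
Event 7 (Heidi +4): Heidi: 1 -> 5. State: Eve=0, Heidi=5, Carol=7, Xander=0
Event 8 (Heidi +1): Heidi: 5 -> 6. State: Eve=0, Heidi=6, Carol=7, Xander=0
Event 9 (Xander +2): Xander: 0 -> 2. State: Eve=0, Heidi=6, Carol=7, Xander=2

Eve's final count: 0

Answer: 0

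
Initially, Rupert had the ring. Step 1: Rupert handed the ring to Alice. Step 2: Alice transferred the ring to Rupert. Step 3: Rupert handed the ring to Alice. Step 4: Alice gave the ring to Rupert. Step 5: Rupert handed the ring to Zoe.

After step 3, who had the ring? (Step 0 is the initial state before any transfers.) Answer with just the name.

Tracking the ring holder through step 3:
After step 0 (start): Rupert
After step 1: Alice
After step 2: Rupert
After step 3: Alice

At step 3, the holder is Alice.

Answer: Alice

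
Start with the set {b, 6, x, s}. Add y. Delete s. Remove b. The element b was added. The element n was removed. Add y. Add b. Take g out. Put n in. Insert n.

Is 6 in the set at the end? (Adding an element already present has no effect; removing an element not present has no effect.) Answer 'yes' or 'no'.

Answer: yes

Derivation:
Tracking the set through each operation:
Start: {6, b, s, x}
Event 1 (add y): added. Set: {6, b, s, x, y}
Event 2 (remove s): removed. Set: {6, b, x, y}
Event 3 (remove b): removed. Set: {6, x, y}
Event 4 (add b): added. Set: {6, b, x, y}
Event 5 (remove n): not present, no change. Set: {6, b, x, y}
Event 6 (add y): already present, no change. Set: {6, b, x, y}
Event 7 (add b): already present, no change. Set: {6, b, x, y}
Event 8 (remove g): not present, no change. Set: {6, b, x, y}
Event 9 (add n): added. Set: {6, b, n, x, y}
Event 10 (add n): already present, no change. Set: {6, b, n, x, y}

Final set: {6, b, n, x, y} (size 5)
6 is in the final set.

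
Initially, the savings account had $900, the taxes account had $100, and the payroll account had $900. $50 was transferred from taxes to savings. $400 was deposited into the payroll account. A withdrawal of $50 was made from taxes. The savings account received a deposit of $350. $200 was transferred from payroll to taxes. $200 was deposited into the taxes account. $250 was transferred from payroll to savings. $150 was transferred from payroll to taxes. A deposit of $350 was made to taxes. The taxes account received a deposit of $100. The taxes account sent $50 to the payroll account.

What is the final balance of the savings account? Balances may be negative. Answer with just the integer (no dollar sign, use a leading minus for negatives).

Answer: 1550

Derivation:
Tracking account balances step by step:
Start: savings=900, taxes=100, payroll=900
Event 1 (transfer 50 taxes -> savings): taxes: 100 - 50 = 50, savings: 900 + 50 = 950. Balances: savings=950, taxes=50, payroll=900
Event 2 (deposit 400 to payroll): payroll: 900 + 400 = 1300. Balances: savings=950, taxes=50, payroll=1300
Event 3 (withdraw 50 from taxes): taxes: 50 - 50 = 0. Balances: savings=950, taxes=0, payroll=1300
Event 4 (deposit 350 to savings): savings: 950 + 350 = 1300. Balances: savings=1300, taxes=0, payroll=1300
Event 5 (transfer 200 payroll -> taxes): payroll: 1300 - 200 = 1100, taxes: 0 + 200 = 200. Balances: savings=1300, taxes=200, payroll=1100
Event 6 (deposit 200 to taxes): taxes: 200 + 200 = 400. Balances: savings=1300, taxes=400, payroll=1100
Event 7 (transfer 250 payroll -> savings): payroll: 1100 - 250 = 850, savings: 1300 + 250 = 1550. Balances: savings=1550, taxes=400, payroll=850
Event 8 (transfer 150 payroll -> taxes): payroll: 850 - 150 = 700, taxes: 400 + 150 = 550. Balances: savings=1550, taxes=550, payroll=700
Event 9 (deposit 350 to taxes): taxes: 550 + 350 = 900. Balances: savings=1550, taxes=900, payroll=700
Event 10 (deposit 100 to taxes): taxes: 900 + 100 = 1000. Balances: savings=1550, taxes=1000, payroll=700
Event 11 (transfer 50 taxes -> payroll): taxes: 1000 - 50 = 950, payroll: 700 + 50 = 750. Balances: savings=1550, taxes=950, payroll=750

Final balance of savings: 1550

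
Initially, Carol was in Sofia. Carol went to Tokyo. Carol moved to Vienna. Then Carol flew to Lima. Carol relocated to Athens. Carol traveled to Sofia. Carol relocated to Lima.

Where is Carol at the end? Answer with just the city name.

Answer: Lima

Derivation:
Tracking Carol's location:
Start: Carol is in Sofia.
After move 1: Sofia -> Tokyo. Carol is in Tokyo.
After move 2: Tokyo -> Vienna. Carol is in Vienna.
After move 3: Vienna -> Lima. Carol is in Lima.
After move 4: Lima -> Athens. Carol is in Athens.
After move 5: Athens -> Sofia. Carol is in Sofia.
After move 6: Sofia -> Lima. Carol is in Lima.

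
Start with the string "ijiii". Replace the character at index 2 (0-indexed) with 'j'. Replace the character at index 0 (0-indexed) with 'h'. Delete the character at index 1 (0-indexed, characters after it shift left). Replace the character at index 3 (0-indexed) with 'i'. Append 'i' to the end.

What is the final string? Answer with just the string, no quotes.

Applying each edit step by step:
Start: "ijiii"
Op 1 (replace idx 2: 'i' -> 'j'): "ijiii" -> "ijjii"
Op 2 (replace idx 0: 'i' -> 'h'): "ijjii" -> "hjjii"
Op 3 (delete idx 1 = 'j'): "hjjii" -> "hjii"
Op 4 (replace idx 3: 'i' -> 'i'): "hjii" -> "hjii"
Op 5 (append 'i'): "hjii" -> "hjiii"

Answer: hjiii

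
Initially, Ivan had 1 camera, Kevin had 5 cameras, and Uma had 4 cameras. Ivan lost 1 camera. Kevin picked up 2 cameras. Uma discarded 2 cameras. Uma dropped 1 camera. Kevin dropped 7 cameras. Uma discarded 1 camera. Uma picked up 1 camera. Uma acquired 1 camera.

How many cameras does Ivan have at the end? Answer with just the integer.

Tracking counts step by step:
Start: Ivan=1, Kevin=5, Uma=4
Event 1 (Ivan -1): Ivan: 1 -> 0. State: Ivan=0, Kevin=5, Uma=4
Event 2 (Kevin +2): Kevin: 5 -> 7. State: Ivan=0, Kevin=7, Uma=4
Event 3 (Uma -2): Uma: 4 -> 2. State: Ivan=0, Kevin=7, Uma=2
Event 4 (Uma -1): Uma: 2 -> 1. State: Ivan=0, Kevin=7, Uma=1
Event 5 (Kevin -7): Kevin: 7 -> 0. State: Ivan=0, Kevin=0, Uma=1
Event 6 (Uma -1): Uma: 1 -> 0. State: Ivan=0, Kevin=0, Uma=0
Event 7 (Uma +1): Uma: 0 -> 1. State: Ivan=0, Kevin=0, Uma=1
Event 8 (Uma +1): Uma: 1 -> 2. State: Ivan=0, Kevin=0, Uma=2

Ivan's final count: 0

Answer: 0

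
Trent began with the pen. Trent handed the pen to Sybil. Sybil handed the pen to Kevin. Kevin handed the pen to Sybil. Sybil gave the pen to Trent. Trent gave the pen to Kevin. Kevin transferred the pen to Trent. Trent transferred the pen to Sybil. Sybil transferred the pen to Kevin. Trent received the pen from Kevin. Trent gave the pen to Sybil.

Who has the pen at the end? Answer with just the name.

Answer: Sybil

Derivation:
Tracking the pen through each event:
Start: Trent has the pen.
After event 1: Sybil has the pen.
After event 2: Kevin has the pen.
After event 3: Sybil has the pen.
After event 4: Trent has the pen.
After event 5: Kevin has the pen.
After event 6: Trent has the pen.
After event 7: Sybil has the pen.
After event 8: Kevin has the pen.
After event 9: Trent has the pen.
After event 10: Sybil has the pen.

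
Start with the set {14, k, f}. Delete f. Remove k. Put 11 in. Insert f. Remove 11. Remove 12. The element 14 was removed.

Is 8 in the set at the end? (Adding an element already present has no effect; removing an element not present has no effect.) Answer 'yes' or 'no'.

Answer: no

Derivation:
Tracking the set through each operation:
Start: {14, f, k}
Event 1 (remove f): removed. Set: {14, k}
Event 2 (remove k): removed. Set: {14}
Event 3 (add 11): added. Set: {11, 14}
Event 4 (add f): added. Set: {11, 14, f}
Event 5 (remove 11): removed. Set: {14, f}
Event 6 (remove 12): not present, no change. Set: {14, f}
Event 7 (remove 14): removed. Set: {f}

Final set: {f} (size 1)
8 is NOT in the final set.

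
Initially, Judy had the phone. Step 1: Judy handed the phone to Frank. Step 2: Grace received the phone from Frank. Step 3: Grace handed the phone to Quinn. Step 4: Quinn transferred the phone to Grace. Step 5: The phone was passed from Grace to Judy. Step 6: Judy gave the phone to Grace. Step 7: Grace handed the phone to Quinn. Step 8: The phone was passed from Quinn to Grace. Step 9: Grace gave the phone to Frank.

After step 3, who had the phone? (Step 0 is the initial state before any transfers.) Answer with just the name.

Tracking the phone holder through step 3:
After step 0 (start): Judy
After step 1: Frank
After step 2: Grace
After step 3: Quinn

At step 3, the holder is Quinn.

Answer: Quinn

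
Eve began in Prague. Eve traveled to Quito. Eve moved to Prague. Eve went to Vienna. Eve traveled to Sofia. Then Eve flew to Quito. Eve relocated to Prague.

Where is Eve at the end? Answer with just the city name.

Tracking Eve's location:
Start: Eve is in Prague.
After move 1: Prague -> Quito. Eve is in Quito.
After move 2: Quito -> Prague. Eve is in Prague.
After move 3: Prague -> Vienna. Eve is in Vienna.
After move 4: Vienna -> Sofia. Eve is in Sofia.
After move 5: Sofia -> Quito. Eve is in Quito.
After move 6: Quito -> Prague. Eve is in Prague.

Answer: Prague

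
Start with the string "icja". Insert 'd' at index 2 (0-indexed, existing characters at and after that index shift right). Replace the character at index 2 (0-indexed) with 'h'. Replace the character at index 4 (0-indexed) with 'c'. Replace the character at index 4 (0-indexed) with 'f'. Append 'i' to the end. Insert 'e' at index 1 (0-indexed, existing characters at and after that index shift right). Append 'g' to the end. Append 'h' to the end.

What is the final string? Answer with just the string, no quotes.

Answer: iechjfigh

Derivation:
Applying each edit step by step:
Start: "icja"
Op 1 (insert 'd' at idx 2): "icja" -> "icdja"
Op 2 (replace idx 2: 'd' -> 'h'): "icdja" -> "ichja"
Op 3 (replace idx 4: 'a' -> 'c'): "ichja" -> "ichjc"
Op 4 (replace idx 4: 'c' -> 'f'): "ichjc" -> "ichjf"
Op 5 (append 'i'): "ichjf" -> "ichjfi"
Op 6 (insert 'e' at idx 1): "ichjfi" -> "iechjfi"
Op 7 (append 'g'): "iechjfi" -> "iechjfig"
Op 8 (append 'h'): "iechjfig" -> "iechjfigh"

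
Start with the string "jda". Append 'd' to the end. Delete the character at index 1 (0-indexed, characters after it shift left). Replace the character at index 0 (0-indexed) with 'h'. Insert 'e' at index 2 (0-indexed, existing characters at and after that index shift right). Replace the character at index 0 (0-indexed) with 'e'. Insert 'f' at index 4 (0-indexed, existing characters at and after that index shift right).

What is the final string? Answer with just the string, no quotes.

Answer: eaedf

Derivation:
Applying each edit step by step:
Start: "jda"
Op 1 (append 'd'): "jda" -> "jdad"
Op 2 (delete idx 1 = 'd'): "jdad" -> "jad"
Op 3 (replace idx 0: 'j' -> 'h'): "jad" -> "had"
Op 4 (insert 'e' at idx 2): "had" -> "haed"
Op 5 (replace idx 0: 'h' -> 'e'): "haed" -> "eaed"
Op 6 (insert 'f' at idx 4): "eaed" -> "eaedf"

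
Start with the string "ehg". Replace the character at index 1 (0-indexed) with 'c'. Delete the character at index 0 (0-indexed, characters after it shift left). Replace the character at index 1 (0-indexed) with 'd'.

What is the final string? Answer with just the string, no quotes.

Applying each edit step by step:
Start: "ehg"
Op 1 (replace idx 1: 'h' -> 'c'): "ehg" -> "ecg"
Op 2 (delete idx 0 = 'e'): "ecg" -> "cg"
Op 3 (replace idx 1: 'g' -> 'd'): "cg" -> "cd"

Answer: cd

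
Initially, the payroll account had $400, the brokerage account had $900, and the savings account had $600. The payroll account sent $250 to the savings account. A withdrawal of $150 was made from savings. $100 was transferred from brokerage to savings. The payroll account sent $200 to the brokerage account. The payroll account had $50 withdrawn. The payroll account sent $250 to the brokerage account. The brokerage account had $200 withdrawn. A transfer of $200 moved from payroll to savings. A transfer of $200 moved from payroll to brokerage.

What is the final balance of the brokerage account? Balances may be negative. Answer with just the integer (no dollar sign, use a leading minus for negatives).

Answer: 1250

Derivation:
Tracking account balances step by step:
Start: payroll=400, brokerage=900, savings=600
Event 1 (transfer 250 payroll -> savings): payroll: 400 - 250 = 150, savings: 600 + 250 = 850. Balances: payroll=150, brokerage=900, savings=850
Event 2 (withdraw 150 from savings): savings: 850 - 150 = 700. Balances: payroll=150, brokerage=900, savings=700
Event 3 (transfer 100 brokerage -> savings): brokerage: 900 - 100 = 800, savings: 700 + 100 = 800. Balances: payroll=150, brokerage=800, savings=800
Event 4 (transfer 200 payroll -> brokerage): payroll: 150 - 200 = -50, brokerage: 800 + 200 = 1000. Balances: payroll=-50, brokerage=1000, savings=800
Event 5 (withdraw 50 from payroll): payroll: -50 - 50 = -100. Balances: payroll=-100, brokerage=1000, savings=800
Event 6 (transfer 250 payroll -> brokerage): payroll: -100 - 250 = -350, brokerage: 1000 + 250 = 1250. Balances: payroll=-350, brokerage=1250, savings=800
Event 7 (withdraw 200 from brokerage): brokerage: 1250 - 200 = 1050. Balances: payroll=-350, brokerage=1050, savings=800
Event 8 (transfer 200 payroll -> savings): payroll: -350 - 200 = -550, savings: 800 + 200 = 1000. Balances: payroll=-550, brokerage=1050, savings=1000
Event 9 (transfer 200 payroll -> brokerage): payroll: -550 - 200 = -750, brokerage: 1050 + 200 = 1250. Balances: payroll=-750, brokerage=1250, savings=1000

Final balance of brokerage: 1250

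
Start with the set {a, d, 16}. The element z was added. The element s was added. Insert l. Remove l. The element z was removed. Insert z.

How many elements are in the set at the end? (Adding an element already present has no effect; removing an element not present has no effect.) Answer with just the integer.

Answer: 5

Derivation:
Tracking the set through each operation:
Start: {16, a, d}
Event 1 (add z): added. Set: {16, a, d, z}
Event 2 (add s): added. Set: {16, a, d, s, z}
Event 3 (add l): added. Set: {16, a, d, l, s, z}
Event 4 (remove l): removed. Set: {16, a, d, s, z}
Event 5 (remove z): removed. Set: {16, a, d, s}
Event 6 (add z): added. Set: {16, a, d, s, z}

Final set: {16, a, d, s, z} (size 5)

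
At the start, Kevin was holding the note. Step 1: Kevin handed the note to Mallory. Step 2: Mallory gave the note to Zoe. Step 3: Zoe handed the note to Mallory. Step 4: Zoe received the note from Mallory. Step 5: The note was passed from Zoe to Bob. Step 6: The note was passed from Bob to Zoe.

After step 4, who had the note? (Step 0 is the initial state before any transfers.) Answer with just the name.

Answer: Zoe

Derivation:
Tracking the note holder through step 4:
After step 0 (start): Kevin
After step 1: Mallory
After step 2: Zoe
After step 3: Mallory
After step 4: Zoe

At step 4, the holder is Zoe.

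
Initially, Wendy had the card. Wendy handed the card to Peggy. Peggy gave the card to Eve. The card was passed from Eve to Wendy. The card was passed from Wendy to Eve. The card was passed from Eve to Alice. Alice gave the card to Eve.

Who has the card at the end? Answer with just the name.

Tracking the card through each event:
Start: Wendy has the card.
After event 1: Peggy has the card.
After event 2: Eve has the card.
After event 3: Wendy has the card.
After event 4: Eve has the card.
After event 5: Alice has the card.
After event 6: Eve has the card.

Answer: Eve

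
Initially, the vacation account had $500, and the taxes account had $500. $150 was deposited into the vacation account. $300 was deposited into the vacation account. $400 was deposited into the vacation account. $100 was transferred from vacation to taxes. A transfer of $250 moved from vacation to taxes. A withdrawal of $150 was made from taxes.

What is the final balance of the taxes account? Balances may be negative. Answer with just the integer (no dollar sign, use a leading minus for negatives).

Answer: 700

Derivation:
Tracking account balances step by step:
Start: vacation=500, taxes=500
Event 1 (deposit 150 to vacation): vacation: 500 + 150 = 650. Balances: vacation=650, taxes=500
Event 2 (deposit 300 to vacation): vacation: 650 + 300 = 950. Balances: vacation=950, taxes=500
Event 3 (deposit 400 to vacation): vacation: 950 + 400 = 1350. Balances: vacation=1350, taxes=500
Event 4 (transfer 100 vacation -> taxes): vacation: 1350 - 100 = 1250, taxes: 500 + 100 = 600. Balances: vacation=1250, taxes=600
Event 5 (transfer 250 vacation -> taxes): vacation: 1250 - 250 = 1000, taxes: 600 + 250 = 850. Balances: vacation=1000, taxes=850
Event 6 (withdraw 150 from taxes): taxes: 850 - 150 = 700. Balances: vacation=1000, taxes=700

Final balance of taxes: 700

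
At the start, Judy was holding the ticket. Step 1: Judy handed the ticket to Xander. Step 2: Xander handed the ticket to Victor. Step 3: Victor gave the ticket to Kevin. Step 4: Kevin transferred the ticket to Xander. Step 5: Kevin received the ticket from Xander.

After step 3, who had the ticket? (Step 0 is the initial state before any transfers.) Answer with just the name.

Tracking the ticket holder through step 3:
After step 0 (start): Judy
After step 1: Xander
After step 2: Victor
After step 3: Kevin

At step 3, the holder is Kevin.

Answer: Kevin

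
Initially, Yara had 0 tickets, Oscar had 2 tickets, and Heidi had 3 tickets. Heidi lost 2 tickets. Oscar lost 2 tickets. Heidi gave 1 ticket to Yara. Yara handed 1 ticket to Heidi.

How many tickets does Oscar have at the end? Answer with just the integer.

Answer: 0

Derivation:
Tracking counts step by step:
Start: Yara=0, Oscar=2, Heidi=3
Event 1 (Heidi -2): Heidi: 3 -> 1. State: Yara=0, Oscar=2, Heidi=1
Event 2 (Oscar -2): Oscar: 2 -> 0. State: Yara=0, Oscar=0, Heidi=1
Event 3 (Heidi -> Yara, 1): Heidi: 1 -> 0, Yara: 0 -> 1. State: Yara=1, Oscar=0, Heidi=0
Event 4 (Yara -> Heidi, 1): Yara: 1 -> 0, Heidi: 0 -> 1. State: Yara=0, Oscar=0, Heidi=1

Oscar's final count: 0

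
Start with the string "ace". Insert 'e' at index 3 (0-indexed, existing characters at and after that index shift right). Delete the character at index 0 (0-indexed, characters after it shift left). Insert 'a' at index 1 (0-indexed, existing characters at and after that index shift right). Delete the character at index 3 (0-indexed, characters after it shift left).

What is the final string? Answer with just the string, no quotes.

Answer: cae

Derivation:
Applying each edit step by step:
Start: "ace"
Op 1 (insert 'e' at idx 3): "ace" -> "acee"
Op 2 (delete idx 0 = 'a'): "acee" -> "cee"
Op 3 (insert 'a' at idx 1): "cee" -> "caee"
Op 4 (delete idx 3 = 'e'): "caee" -> "cae"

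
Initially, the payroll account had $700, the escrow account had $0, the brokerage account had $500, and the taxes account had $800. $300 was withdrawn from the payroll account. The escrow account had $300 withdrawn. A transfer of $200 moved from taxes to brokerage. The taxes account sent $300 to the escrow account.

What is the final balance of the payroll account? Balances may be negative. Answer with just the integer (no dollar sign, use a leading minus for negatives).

Tracking account balances step by step:
Start: payroll=700, escrow=0, brokerage=500, taxes=800
Event 1 (withdraw 300 from payroll): payroll: 700 - 300 = 400. Balances: payroll=400, escrow=0, brokerage=500, taxes=800
Event 2 (withdraw 300 from escrow): escrow: 0 - 300 = -300. Balances: payroll=400, escrow=-300, brokerage=500, taxes=800
Event 3 (transfer 200 taxes -> brokerage): taxes: 800 - 200 = 600, brokerage: 500 + 200 = 700. Balances: payroll=400, escrow=-300, brokerage=700, taxes=600
Event 4 (transfer 300 taxes -> escrow): taxes: 600 - 300 = 300, escrow: -300 + 300 = 0. Balances: payroll=400, escrow=0, brokerage=700, taxes=300

Final balance of payroll: 400

Answer: 400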